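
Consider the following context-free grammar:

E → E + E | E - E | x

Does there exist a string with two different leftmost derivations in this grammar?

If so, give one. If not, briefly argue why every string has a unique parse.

Yes - the string 'x + x - x - x + x' has two distinct leftmost derivations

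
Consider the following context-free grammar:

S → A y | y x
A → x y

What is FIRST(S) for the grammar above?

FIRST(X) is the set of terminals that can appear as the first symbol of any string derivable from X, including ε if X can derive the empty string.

We compute FIRST(S) using the standard algorithm.
FIRST(A) = {x}
FIRST(S) = {x, y}
Therefore, FIRST(S) = {x, y}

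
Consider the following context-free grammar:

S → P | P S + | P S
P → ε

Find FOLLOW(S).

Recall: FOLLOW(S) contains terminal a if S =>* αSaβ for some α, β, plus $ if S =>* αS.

We compute FOLLOW(S) using the standard algorithm.
FOLLOW(S) starts with {$}.
FIRST(P) = {ε}
FIRST(S) = {+, ε}
FOLLOW(P) = {$, +}
FOLLOW(S) = {$, +}
Therefore, FOLLOW(S) = {$, +}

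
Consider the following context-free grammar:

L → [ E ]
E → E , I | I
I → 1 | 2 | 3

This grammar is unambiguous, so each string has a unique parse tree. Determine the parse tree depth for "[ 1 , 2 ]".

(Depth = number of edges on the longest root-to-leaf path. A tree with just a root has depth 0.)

4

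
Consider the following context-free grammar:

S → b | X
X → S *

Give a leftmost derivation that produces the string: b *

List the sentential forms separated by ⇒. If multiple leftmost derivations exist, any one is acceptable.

S ⇒ X ⇒ S * ⇒ b *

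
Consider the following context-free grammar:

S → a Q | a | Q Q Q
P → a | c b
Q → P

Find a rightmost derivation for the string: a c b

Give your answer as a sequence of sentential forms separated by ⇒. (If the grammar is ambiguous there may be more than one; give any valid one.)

S ⇒ a Q ⇒ a P ⇒ a c b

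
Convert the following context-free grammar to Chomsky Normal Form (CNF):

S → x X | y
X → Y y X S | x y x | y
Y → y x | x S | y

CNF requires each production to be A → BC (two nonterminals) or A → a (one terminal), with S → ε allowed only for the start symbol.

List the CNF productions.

TX → x; S → y; TY → y; X → y; Y → y; S → TX X; X → Y X0; X0 → TY X1; X1 → X S; X → TX X2; X2 → TY TX; Y → TY TX; Y → TX S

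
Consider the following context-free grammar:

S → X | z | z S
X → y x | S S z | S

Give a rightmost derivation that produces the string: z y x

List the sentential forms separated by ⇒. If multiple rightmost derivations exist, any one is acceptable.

S ⇒ z S ⇒ z X ⇒ z y x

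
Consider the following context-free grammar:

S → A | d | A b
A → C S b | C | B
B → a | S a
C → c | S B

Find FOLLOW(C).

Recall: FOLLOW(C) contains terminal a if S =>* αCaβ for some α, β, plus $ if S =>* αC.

We compute FOLLOW(C) using the standard algorithm.
FOLLOW(S) starts with {$}.
FIRST(A) = {a, c, d}
FIRST(B) = {a, c, d}
FIRST(C) = {a, c, d}
FIRST(S) = {a, c, d}
FOLLOW(A) = {$, a, b, c, d}
FOLLOW(B) = {$, a, b, c, d}
FOLLOW(C) = {$, a, b, c, d}
FOLLOW(S) = {$, a, b, c, d}
Therefore, FOLLOW(C) = {$, a, b, c, d}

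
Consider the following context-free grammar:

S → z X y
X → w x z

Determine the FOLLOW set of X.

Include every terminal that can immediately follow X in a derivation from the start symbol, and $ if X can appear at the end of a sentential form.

We compute FOLLOW(X) using the standard algorithm.
FOLLOW(S) starts with {$}.
FIRST(S) = {z}
FIRST(X) = {w}
FOLLOW(S) = {$}
FOLLOW(X) = {y}
Therefore, FOLLOW(X) = {y}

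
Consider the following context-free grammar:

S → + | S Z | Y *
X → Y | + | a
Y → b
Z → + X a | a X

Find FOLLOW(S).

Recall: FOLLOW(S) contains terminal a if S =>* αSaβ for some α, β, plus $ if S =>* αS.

We compute FOLLOW(S) using the standard algorithm.
FOLLOW(S) starts with {$}.
FIRST(S) = {+, b}
FIRST(X) = {+, a, b}
FIRST(Y) = {b}
FIRST(Z) = {+, a}
FOLLOW(S) = {$, +, a}
FOLLOW(X) = {$, +, a}
FOLLOW(Y) = {$, *, +, a}
FOLLOW(Z) = {$, +, a}
Therefore, FOLLOW(S) = {$, +, a}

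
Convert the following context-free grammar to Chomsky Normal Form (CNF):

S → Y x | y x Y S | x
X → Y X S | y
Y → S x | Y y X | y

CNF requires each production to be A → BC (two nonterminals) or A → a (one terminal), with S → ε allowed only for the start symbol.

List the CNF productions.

TX → x; TY → y; S → x; X → y; Y → y; S → Y TX; S → TY X0; X0 → TX X1; X1 → Y S; X → Y X2; X2 → X S; Y → S TX; Y → Y X3; X3 → TY X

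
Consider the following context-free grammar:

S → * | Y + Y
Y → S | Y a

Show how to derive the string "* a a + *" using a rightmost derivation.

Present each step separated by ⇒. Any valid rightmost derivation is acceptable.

S ⇒ Y + Y ⇒ Y + S ⇒ Y + * ⇒ Y a + * ⇒ Y a a + * ⇒ S a a + * ⇒ * a a + *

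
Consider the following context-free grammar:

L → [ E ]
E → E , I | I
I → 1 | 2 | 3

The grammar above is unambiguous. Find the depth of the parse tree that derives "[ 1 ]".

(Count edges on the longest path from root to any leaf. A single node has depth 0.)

3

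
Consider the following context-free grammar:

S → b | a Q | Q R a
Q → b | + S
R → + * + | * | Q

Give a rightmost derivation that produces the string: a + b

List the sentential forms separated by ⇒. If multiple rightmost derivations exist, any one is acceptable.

S ⇒ a Q ⇒ a + S ⇒ a + b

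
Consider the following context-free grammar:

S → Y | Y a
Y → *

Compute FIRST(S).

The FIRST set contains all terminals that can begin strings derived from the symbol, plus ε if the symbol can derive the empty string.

We compute FIRST(S) using the standard algorithm.
FIRST(S) = {*}
FIRST(Y) = {*}
Therefore, FIRST(S) = {*}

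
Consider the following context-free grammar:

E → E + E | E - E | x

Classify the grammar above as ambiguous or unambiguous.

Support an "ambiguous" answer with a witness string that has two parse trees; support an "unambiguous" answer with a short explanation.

Ambiguous - the string 'x + x - x + x + x' has two distinct parse trees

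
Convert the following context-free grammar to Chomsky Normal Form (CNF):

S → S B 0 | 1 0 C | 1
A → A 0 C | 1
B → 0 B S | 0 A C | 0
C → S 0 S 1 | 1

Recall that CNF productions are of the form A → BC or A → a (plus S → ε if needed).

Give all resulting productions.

T0 → 0; T1 → 1; S → 1; A → 1; B → 0; C → 1; S → S X0; X0 → B T0; S → T1 X1; X1 → T0 C; A → A X2; X2 → T0 C; B → T0 X3; X3 → B S; B → T0 X4; X4 → A C; C → S X5; X5 → T0 X6; X6 → S T1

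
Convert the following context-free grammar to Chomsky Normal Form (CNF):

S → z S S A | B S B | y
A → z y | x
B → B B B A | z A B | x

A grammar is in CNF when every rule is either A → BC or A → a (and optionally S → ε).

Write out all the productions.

TZ → z; S → y; TY → y; A → x; B → x; S → TZ X0; X0 → S X1; X1 → S A; S → B X2; X2 → S B; A → TZ TY; B → B X3; X3 → B X4; X4 → B A; B → TZ X5; X5 → A B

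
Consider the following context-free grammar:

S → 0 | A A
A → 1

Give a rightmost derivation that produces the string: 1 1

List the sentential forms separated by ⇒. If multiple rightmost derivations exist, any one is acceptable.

S ⇒ A A ⇒ A 1 ⇒ 1 1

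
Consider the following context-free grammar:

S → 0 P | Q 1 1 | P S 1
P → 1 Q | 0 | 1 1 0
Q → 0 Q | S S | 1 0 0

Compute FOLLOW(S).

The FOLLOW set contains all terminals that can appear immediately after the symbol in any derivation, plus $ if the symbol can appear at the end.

We compute FOLLOW(S) using the standard algorithm.
FOLLOW(S) starts with {$}.
FIRST(P) = {0, 1}
FIRST(Q) = {0, 1}
FIRST(S) = {0, 1}
FOLLOW(P) = {$, 0, 1}
FOLLOW(Q) = {$, 0, 1}
FOLLOW(S) = {$, 0, 1}
Therefore, FOLLOW(S) = {$, 0, 1}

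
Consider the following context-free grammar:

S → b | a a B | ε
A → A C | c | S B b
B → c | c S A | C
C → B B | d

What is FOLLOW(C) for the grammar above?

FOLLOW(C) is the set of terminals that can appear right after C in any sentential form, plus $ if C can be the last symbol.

We compute FOLLOW(C) using the standard algorithm.
FOLLOW(S) starts with {$}.
FIRST(A) = {a, b, c, d}
FIRST(B) = {c, d}
FIRST(C) = {c, d}
FIRST(S) = {a, b, ε}
FOLLOW(A) = {$, a, b, c, d}
FOLLOW(B) = {$, a, b, c, d}
FOLLOW(C) = {$, a, b, c, d}
FOLLOW(S) = {$, a, b, c, d}
Therefore, FOLLOW(C) = {$, a, b, c, d}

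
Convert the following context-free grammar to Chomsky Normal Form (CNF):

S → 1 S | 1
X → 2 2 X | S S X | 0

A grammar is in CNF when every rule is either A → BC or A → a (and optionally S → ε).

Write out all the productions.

T1 → 1; S → 1; T2 → 2; X → 0; S → T1 S; X → T2 X0; X0 → T2 X; X → S X1; X1 → S X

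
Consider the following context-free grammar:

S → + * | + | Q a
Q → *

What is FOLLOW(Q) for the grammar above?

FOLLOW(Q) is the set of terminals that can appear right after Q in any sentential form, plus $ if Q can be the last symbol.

We compute FOLLOW(Q) using the standard algorithm.
FOLLOW(S) starts with {$}.
FIRST(Q) = {*}
FIRST(S) = {*, +}
FOLLOW(Q) = {a}
FOLLOW(S) = {$}
Therefore, FOLLOW(Q) = {a}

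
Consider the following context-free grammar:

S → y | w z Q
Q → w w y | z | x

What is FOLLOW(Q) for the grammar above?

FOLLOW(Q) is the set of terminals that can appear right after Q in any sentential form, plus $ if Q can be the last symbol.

We compute FOLLOW(Q) using the standard algorithm.
FOLLOW(S) starts with {$}.
FIRST(Q) = {w, x, z}
FIRST(S) = {w, y}
FOLLOW(Q) = {$}
FOLLOW(S) = {$}
Therefore, FOLLOW(Q) = {$}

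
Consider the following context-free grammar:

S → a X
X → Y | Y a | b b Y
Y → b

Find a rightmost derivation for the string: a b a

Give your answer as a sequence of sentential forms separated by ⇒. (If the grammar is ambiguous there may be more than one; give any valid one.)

S ⇒ a X ⇒ a Y a ⇒ a b a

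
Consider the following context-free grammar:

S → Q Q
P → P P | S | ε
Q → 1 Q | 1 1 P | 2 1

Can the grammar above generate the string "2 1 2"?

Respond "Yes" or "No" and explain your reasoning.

No - no valid derivation exists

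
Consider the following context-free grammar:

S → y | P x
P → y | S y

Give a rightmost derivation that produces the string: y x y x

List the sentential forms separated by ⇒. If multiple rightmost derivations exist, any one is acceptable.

S ⇒ P x ⇒ S y x ⇒ P x y x ⇒ y x y x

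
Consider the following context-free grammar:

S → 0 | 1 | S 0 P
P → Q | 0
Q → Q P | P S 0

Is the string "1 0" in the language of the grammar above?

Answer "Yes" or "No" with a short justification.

No - no valid derivation exists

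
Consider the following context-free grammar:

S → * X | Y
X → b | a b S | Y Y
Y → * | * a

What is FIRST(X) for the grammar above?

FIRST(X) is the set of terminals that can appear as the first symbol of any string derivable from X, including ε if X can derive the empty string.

We compute FIRST(X) using the standard algorithm.
FIRST(S) = {*}
FIRST(X) = {*, a, b}
FIRST(Y) = {*}
Therefore, FIRST(X) = {*, a, b}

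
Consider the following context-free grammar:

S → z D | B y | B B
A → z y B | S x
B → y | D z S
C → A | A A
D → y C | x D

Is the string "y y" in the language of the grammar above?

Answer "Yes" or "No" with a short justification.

Yes - a valid derivation exists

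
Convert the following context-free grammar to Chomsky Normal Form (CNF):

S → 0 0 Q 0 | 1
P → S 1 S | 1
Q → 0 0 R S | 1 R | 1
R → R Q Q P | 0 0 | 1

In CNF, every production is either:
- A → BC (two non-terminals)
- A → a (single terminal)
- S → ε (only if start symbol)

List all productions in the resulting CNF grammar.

T0 → 0; S → 1; T1 → 1; P → 1; Q → 1; R → 1; S → T0 X0; X0 → T0 X1; X1 → Q T0; P → S X2; X2 → T1 S; Q → T0 X3; X3 → T0 X4; X4 → R S; Q → T1 R; R → R X5; X5 → Q X6; X6 → Q P; R → T0 T0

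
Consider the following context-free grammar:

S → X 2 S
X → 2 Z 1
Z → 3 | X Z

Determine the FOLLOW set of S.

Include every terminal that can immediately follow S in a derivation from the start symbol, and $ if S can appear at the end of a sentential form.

We compute FOLLOW(S) using the standard algorithm.
FOLLOW(S) starts with {$}.
FIRST(S) = {2}
FIRST(X) = {2}
FIRST(Z) = {2, 3}
FOLLOW(S) = {$}
FOLLOW(X) = {2, 3}
FOLLOW(Z) = {1}
Therefore, FOLLOW(S) = {$}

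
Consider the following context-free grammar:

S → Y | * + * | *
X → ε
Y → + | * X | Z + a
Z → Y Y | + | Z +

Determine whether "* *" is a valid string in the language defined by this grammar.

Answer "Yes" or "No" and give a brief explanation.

No - no valid derivation exists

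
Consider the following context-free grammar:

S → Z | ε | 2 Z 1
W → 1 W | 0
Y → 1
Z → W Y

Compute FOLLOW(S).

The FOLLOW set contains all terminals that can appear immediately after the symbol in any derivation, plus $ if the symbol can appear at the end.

We compute FOLLOW(S) using the standard algorithm.
FOLLOW(S) starts with {$}.
FIRST(S) = {0, 1, 2, ε}
FIRST(W) = {0, 1}
FIRST(Y) = {1}
FIRST(Z) = {0, 1}
FOLLOW(S) = {$}
FOLLOW(W) = {1}
FOLLOW(Y) = {$, 1}
FOLLOW(Z) = {$, 1}
Therefore, FOLLOW(S) = {$}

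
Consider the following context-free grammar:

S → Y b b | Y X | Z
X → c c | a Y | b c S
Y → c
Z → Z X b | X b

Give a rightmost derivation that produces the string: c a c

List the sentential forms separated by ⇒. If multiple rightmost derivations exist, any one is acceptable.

S ⇒ Y X ⇒ Y a Y ⇒ Y a c ⇒ c a c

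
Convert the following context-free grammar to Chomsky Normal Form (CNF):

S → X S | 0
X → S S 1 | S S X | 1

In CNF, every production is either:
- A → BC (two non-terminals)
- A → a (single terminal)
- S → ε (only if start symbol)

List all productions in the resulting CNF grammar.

S → 0; T1 → 1; X → 1; S → X S; X → S X0; X0 → S T1; X → S X1; X1 → S X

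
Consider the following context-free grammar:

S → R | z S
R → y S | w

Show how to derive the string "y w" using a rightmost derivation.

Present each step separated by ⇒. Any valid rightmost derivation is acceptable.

S ⇒ R ⇒ y S ⇒ y R ⇒ y w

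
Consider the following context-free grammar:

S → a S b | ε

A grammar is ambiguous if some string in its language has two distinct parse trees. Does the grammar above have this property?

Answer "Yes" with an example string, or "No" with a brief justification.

No - the grammar is unambiguous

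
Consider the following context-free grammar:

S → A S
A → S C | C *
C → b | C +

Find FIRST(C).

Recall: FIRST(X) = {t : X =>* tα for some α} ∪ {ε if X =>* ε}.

We compute FIRST(C) using the standard algorithm.
FIRST(A) = {b}
FIRST(C) = {b}
FIRST(S) = {b}
Therefore, FIRST(C) = {b}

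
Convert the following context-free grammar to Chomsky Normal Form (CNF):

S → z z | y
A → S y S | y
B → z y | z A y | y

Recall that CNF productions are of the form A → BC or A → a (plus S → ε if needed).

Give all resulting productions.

TZ → z; S → y; TY → y; A → y; B → y; S → TZ TZ; A → S X0; X0 → TY S; B → TZ TY; B → TZ X1; X1 → A TY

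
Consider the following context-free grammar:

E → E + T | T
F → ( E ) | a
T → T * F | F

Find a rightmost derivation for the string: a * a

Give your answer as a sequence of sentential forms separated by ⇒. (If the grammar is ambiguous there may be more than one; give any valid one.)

E ⇒ T ⇒ T * F ⇒ T * a ⇒ F * a ⇒ a * a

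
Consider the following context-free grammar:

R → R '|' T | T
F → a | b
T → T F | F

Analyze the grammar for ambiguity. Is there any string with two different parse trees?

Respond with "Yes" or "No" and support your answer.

No - the grammar is unambiguous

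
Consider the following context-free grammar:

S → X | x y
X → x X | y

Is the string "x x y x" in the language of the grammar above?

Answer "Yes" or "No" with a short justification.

No - no valid derivation exists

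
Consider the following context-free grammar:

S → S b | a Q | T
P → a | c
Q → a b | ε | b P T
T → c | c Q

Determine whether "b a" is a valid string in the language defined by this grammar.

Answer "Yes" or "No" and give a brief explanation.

No - no valid derivation exists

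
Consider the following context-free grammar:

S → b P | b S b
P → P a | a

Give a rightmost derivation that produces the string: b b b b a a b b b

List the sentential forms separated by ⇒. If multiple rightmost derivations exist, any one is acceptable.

S ⇒ b S b ⇒ b b S b b ⇒ b b b S b b b ⇒ b b b b P b b b ⇒ b b b b P a b b b ⇒ b b b b a a b b b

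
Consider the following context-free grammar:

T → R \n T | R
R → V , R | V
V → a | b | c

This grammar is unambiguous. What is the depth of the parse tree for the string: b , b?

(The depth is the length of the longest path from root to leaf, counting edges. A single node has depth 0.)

4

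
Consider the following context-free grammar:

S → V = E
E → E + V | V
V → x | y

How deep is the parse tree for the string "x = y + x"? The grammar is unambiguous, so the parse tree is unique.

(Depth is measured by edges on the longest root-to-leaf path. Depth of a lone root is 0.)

4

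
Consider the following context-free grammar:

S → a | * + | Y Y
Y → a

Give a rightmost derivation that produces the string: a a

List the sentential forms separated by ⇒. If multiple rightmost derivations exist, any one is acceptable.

S ⇒ Y Y ⇒ Y a ⇒ a a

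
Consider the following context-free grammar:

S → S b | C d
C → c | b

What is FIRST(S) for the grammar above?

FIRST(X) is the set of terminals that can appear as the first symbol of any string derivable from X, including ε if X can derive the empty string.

We compute FIRST(S) using the standard algorithm.
FIRST(C) = {b, c}
FIRST(S) = {b, c}
Therefore, FIRST(S) = {b, c}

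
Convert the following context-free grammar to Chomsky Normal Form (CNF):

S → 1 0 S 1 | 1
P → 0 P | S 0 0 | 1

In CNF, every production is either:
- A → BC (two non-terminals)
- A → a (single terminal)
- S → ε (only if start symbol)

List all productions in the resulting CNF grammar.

T1 → 1; T0 → 0; S → 1; P → 1; S → T1 X0; X0 → T0 X1; X1 → S T1; P → T0 P; P → S X2; X2 → T0 T0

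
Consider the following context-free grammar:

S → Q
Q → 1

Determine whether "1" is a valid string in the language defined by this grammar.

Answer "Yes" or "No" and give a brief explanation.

Yes - a valid derivation exists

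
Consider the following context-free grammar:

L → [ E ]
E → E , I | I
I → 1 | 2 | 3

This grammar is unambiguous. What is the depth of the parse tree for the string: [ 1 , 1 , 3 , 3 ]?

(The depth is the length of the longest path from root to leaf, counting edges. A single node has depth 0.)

6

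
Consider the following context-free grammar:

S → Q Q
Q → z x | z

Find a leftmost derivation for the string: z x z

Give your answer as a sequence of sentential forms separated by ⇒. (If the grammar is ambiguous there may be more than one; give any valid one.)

S ⇒ Q Q ⇒ z x Q ⇒ z x z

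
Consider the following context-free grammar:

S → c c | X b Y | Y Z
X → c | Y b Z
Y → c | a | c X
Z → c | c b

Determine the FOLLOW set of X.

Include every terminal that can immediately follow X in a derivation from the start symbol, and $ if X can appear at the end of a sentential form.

We compute FOLLOW(X) using the standard algorithm.
FOLLOW(S) starts with {$}.
FIRST(S) = {a, c}
FIRST(X) = {a, c}
FIRST(Y) = {a, c}
FIRST(Z) = {c}
FOLLOW(S) = {$}
FOLLOW(X) = {$, b, c}
FOLLOW(Y) = {$, b, c}
FOLLOW(Z) = {$, b, c}
Therefore, FOLLOW(X) = {$, b, c}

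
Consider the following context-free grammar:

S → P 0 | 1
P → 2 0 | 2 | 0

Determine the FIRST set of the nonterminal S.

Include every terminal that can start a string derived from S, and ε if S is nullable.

We compute FIRST(S) using the standard algorithm.
FIRST(P) = {0, 2}
FIRST(S) = {0, 1, 2}
Therefore, FIRST(S) = {0, 1, 2}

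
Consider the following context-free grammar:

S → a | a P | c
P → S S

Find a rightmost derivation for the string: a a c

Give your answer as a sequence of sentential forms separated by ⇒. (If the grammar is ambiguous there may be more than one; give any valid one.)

S ⇒ a P ⇒ a S S ⇒ a S c ⇒ a a c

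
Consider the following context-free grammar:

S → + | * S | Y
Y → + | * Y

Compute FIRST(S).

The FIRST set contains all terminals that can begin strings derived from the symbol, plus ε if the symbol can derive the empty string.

We compute FIRST(S) using the standard algorithm.
FIRST(S) = {*, +}
FIRST(Y) = {*, +}
Therefore, FIRST(S) = {*, +}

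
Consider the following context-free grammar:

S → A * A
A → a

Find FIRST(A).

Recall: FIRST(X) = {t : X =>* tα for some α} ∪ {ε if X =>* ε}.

We compute FIRST(A) using the standard algorithm.
FIRST(A) = {a}
FIRST(S) = {a}
Therefore, FIRST(A) = {a}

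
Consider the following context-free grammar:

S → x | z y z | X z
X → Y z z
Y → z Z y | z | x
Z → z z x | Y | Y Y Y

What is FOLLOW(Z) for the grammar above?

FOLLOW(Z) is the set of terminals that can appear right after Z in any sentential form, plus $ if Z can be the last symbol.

We compute FOLLOW(Z) using the standard algorithm.
FOLLOW(S) starts with {$}.
FIRST(S) = {x, z}
FIRST(X) = {x, z}
FIRST(Y) = {x, z}
FIRST(Z) = {x, z}
FOLLOW(S) = {$}
FOLLOW(X) = {z}
FOLLOW(Y) = {x, y, z}
FOLLOW(Z) = {y}
Therefore, FOLLOW(Z) = {y}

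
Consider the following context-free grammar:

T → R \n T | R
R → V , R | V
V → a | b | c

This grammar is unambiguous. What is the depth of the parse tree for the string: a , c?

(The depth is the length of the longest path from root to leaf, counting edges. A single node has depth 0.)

4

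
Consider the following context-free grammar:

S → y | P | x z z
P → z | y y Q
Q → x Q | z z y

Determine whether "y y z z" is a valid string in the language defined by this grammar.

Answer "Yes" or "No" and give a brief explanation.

No - no valid derivation exists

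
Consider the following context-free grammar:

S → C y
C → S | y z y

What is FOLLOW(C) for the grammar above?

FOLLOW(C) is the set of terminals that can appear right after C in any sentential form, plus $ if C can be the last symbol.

We compute FOLLOW(C) using the standard algorithm.
FOLLOW(S) starts with {$}.
FIRST(C) = {y}
FIRST(S) = {y}
FOLLOW(C) = {y}
FOLLOW(S) = {$, y}
Therefore, FOLLOW(C) = {y}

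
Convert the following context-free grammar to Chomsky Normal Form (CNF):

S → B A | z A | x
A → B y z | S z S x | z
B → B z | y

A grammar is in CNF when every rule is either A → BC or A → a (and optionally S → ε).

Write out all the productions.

TZ → z; S → x; TY → y; TX → x; A → z; B → y; S → B A; S → TZ A; A → B X0; X0 → TY TZ; A → S X1; X1 → TZ X2; X2 → S TX; B → B TZ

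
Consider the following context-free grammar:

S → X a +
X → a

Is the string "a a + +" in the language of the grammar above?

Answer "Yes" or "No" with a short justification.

No - no valid derivation exists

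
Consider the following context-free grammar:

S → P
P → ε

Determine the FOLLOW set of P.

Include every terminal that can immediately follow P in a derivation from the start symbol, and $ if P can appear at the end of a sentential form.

We compute FOLLOW(P) using the standard algorithm.
FOLLOW(S) starts with {$}.
FIRST(P) = {ε}
FIRST(S) = {ε}
FOLLOW(P) = {$}
FOLLOW(S) = {$}
Therefore, FOLLOW(P) = {$}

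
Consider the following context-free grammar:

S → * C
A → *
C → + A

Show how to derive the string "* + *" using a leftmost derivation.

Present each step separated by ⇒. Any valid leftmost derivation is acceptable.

S ⇒ * C ⇒ * + A ⇒ * + *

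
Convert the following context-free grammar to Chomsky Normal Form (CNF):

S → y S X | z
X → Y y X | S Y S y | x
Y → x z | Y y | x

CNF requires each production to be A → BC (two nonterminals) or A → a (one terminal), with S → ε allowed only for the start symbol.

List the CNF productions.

TY → y; S → z; X → x; TX → x; TZ → z; Y → x; S → TY X0; X0 → S X; X → Y X1; X1 → TY X; X → S X2; X2 → Y X3; X3 → S TY; Y → TX TZ; Y → Y TY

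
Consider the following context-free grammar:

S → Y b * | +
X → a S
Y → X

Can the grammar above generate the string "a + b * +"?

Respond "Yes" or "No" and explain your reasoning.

No - no valid derivation exists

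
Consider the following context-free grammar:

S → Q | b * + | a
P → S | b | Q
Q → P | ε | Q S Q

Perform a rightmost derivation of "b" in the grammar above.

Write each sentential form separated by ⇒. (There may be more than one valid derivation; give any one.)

S ⇒ Q ⇒ P ⇒ b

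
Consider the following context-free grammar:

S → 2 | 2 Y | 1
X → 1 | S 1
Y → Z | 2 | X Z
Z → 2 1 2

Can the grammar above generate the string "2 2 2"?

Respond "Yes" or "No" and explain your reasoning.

No - no valid derivation exists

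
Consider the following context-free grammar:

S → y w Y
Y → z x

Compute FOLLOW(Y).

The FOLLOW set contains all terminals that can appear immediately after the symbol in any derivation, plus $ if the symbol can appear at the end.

We compute FOLLOW(Y) using the standard algorithm.
FOLLOW(S) starts with {$}.
FIRST(S) = {y}
FIRST(Y) = {z}
FOLLOW(S) = {$}
FOLLOW(Y) = {$}
Therefore, FOLLOW(Y) = {$}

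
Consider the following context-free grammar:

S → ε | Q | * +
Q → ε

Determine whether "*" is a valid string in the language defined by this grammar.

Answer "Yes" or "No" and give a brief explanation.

No - no valid derivation exists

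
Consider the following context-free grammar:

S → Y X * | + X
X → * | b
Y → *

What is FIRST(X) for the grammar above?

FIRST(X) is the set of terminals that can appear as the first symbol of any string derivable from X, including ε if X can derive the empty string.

We compute FIRST(X) using the standard algorithm.
FIRST(S) = {*, +}
FIRST(X) = {*, b}
FIRST(Y) = {*}
Therefore, FIRST(X) = {*, b}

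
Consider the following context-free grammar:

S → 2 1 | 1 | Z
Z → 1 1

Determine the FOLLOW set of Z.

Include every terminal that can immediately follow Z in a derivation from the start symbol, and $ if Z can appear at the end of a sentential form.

We compute FOLLOW(Z) using the standard algorithm.
FOLLOW(S) starts with {$}.
FIRST(S) = {1, 2}
FIRST(Z) = {1}
FOLLOW(S) = {$}
FOLLOW(Z) = {$}
Therefore, FOLLOW(Z) = {$}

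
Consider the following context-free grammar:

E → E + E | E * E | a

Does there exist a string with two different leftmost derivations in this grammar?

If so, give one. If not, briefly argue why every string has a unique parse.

Yes - the string 'a + a + a + a' has two distinct leftmost derivations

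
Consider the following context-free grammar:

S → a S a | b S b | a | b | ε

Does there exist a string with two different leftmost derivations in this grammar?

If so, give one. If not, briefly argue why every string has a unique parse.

No - every string in the language has a unique leftmost derivation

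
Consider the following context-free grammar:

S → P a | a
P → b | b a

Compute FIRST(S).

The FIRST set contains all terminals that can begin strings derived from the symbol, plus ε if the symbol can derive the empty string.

We compute FIRST(S) using the standard algorithm.
FIRST(P) = {b}
FIRST(S) = {a, b}
Therefore, FIRST(S) = {a, b}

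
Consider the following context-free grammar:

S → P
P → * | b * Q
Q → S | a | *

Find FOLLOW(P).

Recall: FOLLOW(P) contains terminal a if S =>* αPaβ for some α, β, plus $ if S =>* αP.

We compute FOLLOW(P) using the standard algorithm.
FOLLOW(S) starts with {$}.
FIRST(P) = {*, b}
FIRST(Q) = {*, a, b}
FIRST(S) = {*, b}
FOLLOW(P) = {$}
FOLLOW(Q) = {$}
FOLLOW(S) = {$}
Therefore, FOLLOW(P) = {$}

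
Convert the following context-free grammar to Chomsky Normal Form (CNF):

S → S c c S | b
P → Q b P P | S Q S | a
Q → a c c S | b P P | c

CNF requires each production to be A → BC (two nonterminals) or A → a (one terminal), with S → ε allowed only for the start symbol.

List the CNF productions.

TC → c; S → b; TB → b; P → a; TA → a; Q → c; S → S X0; X0 → TC X1; X1 → TC S; P → Q X2; X2 → TB X3; X3 → P P; P → S X4; X4 → Q S; Q → TA X5; X5 → TC X6; X6 → TC S; Q → TB X7; X7 → P P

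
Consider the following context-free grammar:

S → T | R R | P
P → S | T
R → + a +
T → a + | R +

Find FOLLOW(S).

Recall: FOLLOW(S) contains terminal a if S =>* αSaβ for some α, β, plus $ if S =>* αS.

We compute FOLLOW(S) using the standard algorithm.
FOLLOW(S) starts with {$}.
FIRST(P) = {+, a}
FIRST(R) = {+}
FIRST(S) = {+, a}
FIRST(T) = {+, a}
FOLLOW(P) = {$}
FOLLOW(R) = {$, +}
FOLLOW(S) = {$}
FOLLOW(T) = {$}
Therefore, FOLLOW(S) = {$}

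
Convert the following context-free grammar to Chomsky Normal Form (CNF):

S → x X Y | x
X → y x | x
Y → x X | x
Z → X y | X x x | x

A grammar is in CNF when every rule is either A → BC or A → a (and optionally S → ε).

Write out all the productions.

TX → x; S → x; TY → y; X → x; Y → x; Z → x; S → TX X0; X0 → X Y; X → TY TX; Y → TX X; Z → X TY; Z → X X1; X1 → TX TX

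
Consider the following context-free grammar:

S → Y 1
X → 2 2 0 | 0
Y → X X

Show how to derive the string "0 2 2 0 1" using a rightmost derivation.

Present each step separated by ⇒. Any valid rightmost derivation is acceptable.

S ⇒ Y 1 ⇒ X X 1 ⇒ X 2 2 0 1 ⇒ 0 2 2 0 1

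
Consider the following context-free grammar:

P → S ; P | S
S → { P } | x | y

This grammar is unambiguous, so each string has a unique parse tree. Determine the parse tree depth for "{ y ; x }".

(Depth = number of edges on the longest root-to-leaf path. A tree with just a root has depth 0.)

5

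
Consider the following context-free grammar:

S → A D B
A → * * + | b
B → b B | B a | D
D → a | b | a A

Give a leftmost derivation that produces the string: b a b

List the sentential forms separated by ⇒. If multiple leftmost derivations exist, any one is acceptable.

S ⇒ A D B ⇒ b D B ⇒ b a B ⇒ b a D ⇒ b a b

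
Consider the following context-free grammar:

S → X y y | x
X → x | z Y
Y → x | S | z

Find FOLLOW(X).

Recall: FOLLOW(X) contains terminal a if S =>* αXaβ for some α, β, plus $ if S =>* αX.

We compute FOLLOW(X) using the standard algorithm.
FOLLOW(S) starts with {$}.
FIRST(S) = {x, z}
FIRST(X) = {x, z}
FIRST(Y) = {x, z}
FOLLOW(S) = {$, y}
FOLLOW(X) = {y}
FOLLOW(Y) = {y}
Therefore, FOLLOW(X) = {y}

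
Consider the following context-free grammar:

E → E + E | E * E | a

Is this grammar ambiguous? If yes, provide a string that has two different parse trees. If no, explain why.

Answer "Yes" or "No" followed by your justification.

Yes - the string 'a + a * a * a * a' has two distinct leftmost derivations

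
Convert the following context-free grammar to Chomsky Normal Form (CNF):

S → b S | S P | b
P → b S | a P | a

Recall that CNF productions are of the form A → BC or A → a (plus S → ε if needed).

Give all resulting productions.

TB → b; S → b; TA → a; P → a; S → TB S; S → S P; P → TB S; P → TA P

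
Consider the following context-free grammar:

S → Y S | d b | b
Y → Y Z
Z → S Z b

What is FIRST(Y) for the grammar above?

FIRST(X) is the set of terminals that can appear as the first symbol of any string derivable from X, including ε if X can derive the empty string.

We compute FIRST(Y) using the standard algorithm.
FIRST(S) = {b, d}
FIRST(Y) = {}
FIRST(Z) = {b, d}
Therefore, FIRST(Y) = {}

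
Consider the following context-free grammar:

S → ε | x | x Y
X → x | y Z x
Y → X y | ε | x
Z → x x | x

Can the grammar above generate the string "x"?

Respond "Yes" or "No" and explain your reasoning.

Yes - a valid derivation exists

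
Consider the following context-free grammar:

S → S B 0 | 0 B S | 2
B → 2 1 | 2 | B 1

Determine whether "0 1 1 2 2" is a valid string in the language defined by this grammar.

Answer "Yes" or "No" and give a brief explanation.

No - no valid derivation exists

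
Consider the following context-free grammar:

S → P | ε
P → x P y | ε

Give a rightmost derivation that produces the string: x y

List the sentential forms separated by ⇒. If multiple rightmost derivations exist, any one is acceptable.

S ⇒ P ⇒ x P y ⇒ x y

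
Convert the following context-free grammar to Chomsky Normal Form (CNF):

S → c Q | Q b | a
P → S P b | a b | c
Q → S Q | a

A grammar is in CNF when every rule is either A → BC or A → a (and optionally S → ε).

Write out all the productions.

TC → c; TB → b; S → a; TA → a; P → c; Q → a; S → TC Q; S → Q TB; P → S X0; X0 → P TB; P → TA TB; Q → S Q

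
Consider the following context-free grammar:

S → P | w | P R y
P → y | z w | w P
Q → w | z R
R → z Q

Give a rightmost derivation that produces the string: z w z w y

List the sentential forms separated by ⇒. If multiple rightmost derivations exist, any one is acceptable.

S ⇒ P R y ⇒ P z Q y ⇒ P z w y ⇒ z w z w y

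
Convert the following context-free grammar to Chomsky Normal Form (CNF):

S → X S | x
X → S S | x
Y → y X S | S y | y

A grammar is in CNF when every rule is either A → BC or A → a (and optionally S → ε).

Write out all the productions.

S → x; X → x; TY → y; Y → y; S → X S; X → S S; Y → TY X0; X0 → X S; Y → S TY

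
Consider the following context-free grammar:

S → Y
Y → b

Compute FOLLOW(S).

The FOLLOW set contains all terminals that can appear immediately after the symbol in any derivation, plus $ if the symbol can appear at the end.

We compute FOLLOW(S) using the standard algorithm.
FOLLOW(S) starts with {$}.
FIRST(S) = {b}
FIRST(Y) = {b}
FOLLOW(S) = {$}
FOLLOW(Y) = {$}
Therefore, FOLLOW(S) = {$}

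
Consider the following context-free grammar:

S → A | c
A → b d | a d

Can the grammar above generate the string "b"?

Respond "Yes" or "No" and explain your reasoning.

No - no valid derivation exists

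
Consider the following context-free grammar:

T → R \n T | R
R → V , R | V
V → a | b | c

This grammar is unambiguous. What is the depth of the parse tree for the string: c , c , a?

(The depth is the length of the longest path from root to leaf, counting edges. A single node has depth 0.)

5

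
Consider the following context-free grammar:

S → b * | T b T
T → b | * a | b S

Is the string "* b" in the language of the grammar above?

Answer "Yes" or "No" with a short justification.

No - no valid derivation exists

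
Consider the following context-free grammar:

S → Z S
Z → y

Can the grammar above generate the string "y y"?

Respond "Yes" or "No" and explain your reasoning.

No - no valid derivation exists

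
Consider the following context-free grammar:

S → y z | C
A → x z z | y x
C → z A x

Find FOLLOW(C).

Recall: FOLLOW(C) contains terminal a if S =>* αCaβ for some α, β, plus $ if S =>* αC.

We compute FOLLOW(C) using the standard algorithm.
FOLLOW(S) starts with {$}.
FIRST(A) = {x, y}
FIRST(C) = {z}
FIRST(S) = {y, z}
FOLLOW(A) = {x}
FOLLOW(C) = {$}
FOLLOW(S) = {$}
Therefore, FOLLOW(C) = {$}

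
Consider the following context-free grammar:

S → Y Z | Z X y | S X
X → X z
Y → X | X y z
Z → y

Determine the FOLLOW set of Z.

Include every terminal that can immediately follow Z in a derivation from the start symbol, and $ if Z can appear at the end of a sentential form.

We compute FOLLOW(Z) using the standard algorithm.
FOLLOW(S) starts with {$}.
FIRST(S) = {y}
FIRST(X) = {}
FIRST(Y) = {}
FIRST(Z) = {y}
FOLLOW(S) = {$}
FOLLOW(X) = {$, y, z}
FOLLOW(Y) = {y}
FOLLOW(Z) = {$}
Therefore, FOLLOW(Z) = {$}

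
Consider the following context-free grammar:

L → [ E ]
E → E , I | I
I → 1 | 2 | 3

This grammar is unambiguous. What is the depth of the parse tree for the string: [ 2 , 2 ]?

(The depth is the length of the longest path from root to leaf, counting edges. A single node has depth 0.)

4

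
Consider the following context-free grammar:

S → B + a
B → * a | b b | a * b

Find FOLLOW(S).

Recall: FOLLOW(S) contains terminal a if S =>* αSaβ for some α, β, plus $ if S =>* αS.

We compute FOLLOW(S) using the standard algorithm.
FOLLOW(S) starts with {$}.
FIRST(B) = {*, a, b}
FIRST(S) = {*, a, b}
FOLLOW(B) = {+}
FOLLOW(S) = {$}
Therefore, FOLLOW(S) = {$}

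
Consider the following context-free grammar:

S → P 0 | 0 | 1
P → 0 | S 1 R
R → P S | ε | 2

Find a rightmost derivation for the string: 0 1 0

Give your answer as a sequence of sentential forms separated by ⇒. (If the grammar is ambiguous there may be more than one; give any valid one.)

S ⇒ P 0 ⇒ S 1 R 0 ⇒ S 1 0 ⇒ 0 1 0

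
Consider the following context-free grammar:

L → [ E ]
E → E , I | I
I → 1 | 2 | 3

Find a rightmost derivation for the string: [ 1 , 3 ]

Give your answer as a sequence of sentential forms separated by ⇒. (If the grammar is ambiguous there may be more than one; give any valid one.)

L ⇒ [ E ] ⇒ [ E , I ] ⇒ [ E , 3 ] ⇒ [ I , 3 ] ⇒ [ 1 , 3 ]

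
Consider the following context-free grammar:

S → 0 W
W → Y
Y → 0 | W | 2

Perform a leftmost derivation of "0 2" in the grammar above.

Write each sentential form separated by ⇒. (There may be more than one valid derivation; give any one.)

S ⇒ 0 W ⇒ 0 Y ⇒ 0 W ⇒ 0 Y ⇒ 0 2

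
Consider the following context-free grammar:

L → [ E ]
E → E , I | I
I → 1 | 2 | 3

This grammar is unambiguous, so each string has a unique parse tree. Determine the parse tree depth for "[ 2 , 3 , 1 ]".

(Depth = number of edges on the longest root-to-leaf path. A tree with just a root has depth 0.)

5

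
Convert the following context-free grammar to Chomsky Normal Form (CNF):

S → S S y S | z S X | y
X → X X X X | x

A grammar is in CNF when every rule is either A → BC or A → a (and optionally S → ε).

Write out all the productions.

TY → y; TZ → z; S → y; X → x; S → S X0; X0 → S X1; X1 → TY S; S → TZ X2; X2 → S X; X → X X3; X3 → X X4; X4 → X X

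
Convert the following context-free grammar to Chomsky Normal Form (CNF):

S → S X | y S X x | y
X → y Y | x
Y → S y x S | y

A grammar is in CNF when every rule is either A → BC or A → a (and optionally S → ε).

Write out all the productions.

TY → y; TX → x; S → y; X → x; Y → y; S → S X; S → TY X0; X0 → S X1; X1 → X TX; X → TY Y; Y → S X2; X2 → TY X3; X3 → TX S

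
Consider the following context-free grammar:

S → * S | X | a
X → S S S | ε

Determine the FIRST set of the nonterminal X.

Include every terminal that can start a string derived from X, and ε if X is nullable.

We compute FIRST(X) using the standard algorithm.
FIRST(S) = {*, a, ε}
FIRST(X) = {*, a, ε}
Therefore, FIRST(X) = {*, a, ε}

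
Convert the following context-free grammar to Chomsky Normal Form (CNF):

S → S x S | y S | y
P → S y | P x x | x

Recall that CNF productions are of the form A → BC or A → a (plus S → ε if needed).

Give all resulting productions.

TX → x; TY → y; S → y; P → x; S → S X0; X0 → TX S; S → TY S; P → S TY; P → P X1; X1 → TX TX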